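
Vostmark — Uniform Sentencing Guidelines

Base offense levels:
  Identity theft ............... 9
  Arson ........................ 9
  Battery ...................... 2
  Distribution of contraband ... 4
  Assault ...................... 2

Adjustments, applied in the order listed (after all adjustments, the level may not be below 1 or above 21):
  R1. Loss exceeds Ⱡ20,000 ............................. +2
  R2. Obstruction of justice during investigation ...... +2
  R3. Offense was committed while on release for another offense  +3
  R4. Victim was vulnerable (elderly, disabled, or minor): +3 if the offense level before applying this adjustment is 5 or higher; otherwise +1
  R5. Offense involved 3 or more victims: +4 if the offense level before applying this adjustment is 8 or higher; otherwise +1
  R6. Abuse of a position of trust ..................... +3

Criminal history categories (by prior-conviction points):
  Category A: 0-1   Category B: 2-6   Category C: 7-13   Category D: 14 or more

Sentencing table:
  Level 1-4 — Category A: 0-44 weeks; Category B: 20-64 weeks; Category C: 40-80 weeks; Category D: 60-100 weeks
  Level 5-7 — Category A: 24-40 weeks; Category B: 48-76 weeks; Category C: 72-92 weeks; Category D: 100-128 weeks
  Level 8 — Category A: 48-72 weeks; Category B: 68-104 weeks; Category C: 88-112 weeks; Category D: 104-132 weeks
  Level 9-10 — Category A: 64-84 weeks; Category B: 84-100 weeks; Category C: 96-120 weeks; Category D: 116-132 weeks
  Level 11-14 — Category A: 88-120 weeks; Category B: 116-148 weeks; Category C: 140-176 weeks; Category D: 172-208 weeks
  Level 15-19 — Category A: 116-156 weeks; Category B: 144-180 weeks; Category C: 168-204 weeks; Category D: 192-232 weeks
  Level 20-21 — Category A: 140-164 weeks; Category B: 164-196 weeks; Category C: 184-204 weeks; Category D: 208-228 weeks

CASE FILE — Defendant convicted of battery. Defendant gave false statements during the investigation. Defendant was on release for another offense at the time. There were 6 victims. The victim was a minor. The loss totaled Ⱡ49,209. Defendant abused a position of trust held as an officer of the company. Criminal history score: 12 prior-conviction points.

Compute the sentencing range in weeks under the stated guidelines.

Base offense level for battery: 2.
R1 applies: 2 + 2 = 4.
R2 applies: 4 + 2 = 6.
R3 applies: 6 + 3 = 9.
R4 applies (level before this adjustment is 9 ≥ 5, so +3): 9 + 3 = 12.
R5 applies (level before this adjustment is 12 ≥ 8, so +4): 12 + 4 = 16.
R6 applies: 16 + 3 = 19.
Final offense level: 19.
Criminal history: 12 prior points → Category C (7-13).
Level 19 falls in the 15-19 band.
Grid: Level 15-19 × Category C = 168-204 weeks.

168-204 weeks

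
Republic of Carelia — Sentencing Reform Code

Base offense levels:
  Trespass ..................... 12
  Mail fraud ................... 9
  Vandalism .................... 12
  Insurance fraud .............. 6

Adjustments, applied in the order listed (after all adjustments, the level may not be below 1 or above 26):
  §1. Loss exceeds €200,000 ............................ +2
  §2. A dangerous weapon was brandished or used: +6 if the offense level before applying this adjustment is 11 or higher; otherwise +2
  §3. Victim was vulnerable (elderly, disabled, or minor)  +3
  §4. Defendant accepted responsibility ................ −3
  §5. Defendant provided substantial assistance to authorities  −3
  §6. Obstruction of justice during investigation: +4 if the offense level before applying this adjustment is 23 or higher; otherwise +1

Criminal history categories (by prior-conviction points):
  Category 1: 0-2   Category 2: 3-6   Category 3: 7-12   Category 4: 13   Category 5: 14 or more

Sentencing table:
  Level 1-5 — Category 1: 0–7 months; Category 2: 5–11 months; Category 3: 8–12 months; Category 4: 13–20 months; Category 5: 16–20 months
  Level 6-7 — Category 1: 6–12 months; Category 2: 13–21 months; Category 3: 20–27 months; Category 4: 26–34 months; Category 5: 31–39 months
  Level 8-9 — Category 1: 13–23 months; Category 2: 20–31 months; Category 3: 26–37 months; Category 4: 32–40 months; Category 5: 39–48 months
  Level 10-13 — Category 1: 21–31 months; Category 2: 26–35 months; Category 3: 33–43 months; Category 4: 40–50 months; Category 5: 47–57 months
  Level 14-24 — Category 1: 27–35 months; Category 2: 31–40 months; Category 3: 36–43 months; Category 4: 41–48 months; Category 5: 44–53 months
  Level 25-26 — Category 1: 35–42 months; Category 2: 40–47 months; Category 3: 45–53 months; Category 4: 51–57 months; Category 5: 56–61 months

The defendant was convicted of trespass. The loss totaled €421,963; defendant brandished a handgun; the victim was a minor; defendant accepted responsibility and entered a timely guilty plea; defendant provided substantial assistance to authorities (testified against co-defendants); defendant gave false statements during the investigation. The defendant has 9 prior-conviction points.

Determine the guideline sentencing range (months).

Base offense level for trespass: 12.
§1 applies: 12 + 2 = 14.
§2 applies (level before this adjustment is 14 ≥ 11, so +6): 14 + 6 = 20.
§3 applies: 20 + 3 = 23.
§4 applies: 23 − 3 = 20.
§5 applies: 20 − 3 = 17.
§6 applies (level before this adjustment is 17 < 23, so +1): 17 + 1 = 18.
Final offense level: 18.
Criminal history: 9 prior points → Category 3 (7-12).
Level 18 falls in the 14-24 band.
Grid: Level 14-24 × Category 3 = 36-43 months.

36-43 months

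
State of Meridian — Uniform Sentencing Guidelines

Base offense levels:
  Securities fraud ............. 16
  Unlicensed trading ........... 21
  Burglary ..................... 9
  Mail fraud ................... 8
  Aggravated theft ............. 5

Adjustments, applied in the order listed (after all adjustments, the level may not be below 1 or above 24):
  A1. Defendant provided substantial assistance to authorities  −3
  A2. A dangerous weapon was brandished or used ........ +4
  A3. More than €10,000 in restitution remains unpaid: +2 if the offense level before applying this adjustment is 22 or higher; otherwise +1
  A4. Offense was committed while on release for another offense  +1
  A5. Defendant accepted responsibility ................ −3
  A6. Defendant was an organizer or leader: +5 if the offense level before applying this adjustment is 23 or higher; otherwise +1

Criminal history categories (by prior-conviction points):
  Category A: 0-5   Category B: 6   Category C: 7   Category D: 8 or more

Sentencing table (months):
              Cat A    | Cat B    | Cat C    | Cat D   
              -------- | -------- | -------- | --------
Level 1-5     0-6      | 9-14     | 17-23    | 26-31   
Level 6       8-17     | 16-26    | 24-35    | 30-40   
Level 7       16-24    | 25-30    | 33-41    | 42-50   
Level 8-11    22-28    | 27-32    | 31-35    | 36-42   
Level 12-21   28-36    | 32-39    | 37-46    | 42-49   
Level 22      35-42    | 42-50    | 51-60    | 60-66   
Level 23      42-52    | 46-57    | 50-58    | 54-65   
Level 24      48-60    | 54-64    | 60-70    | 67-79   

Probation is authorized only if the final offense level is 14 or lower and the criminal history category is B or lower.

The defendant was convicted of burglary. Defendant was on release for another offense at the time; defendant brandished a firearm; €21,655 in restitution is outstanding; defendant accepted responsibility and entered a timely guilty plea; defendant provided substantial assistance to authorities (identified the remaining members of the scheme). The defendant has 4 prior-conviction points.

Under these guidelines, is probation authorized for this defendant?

Yes

Base offense level for burglary: 9.
A1 applies: 9 − 3 = 6.
A2 applies: 6 + 4 = 10.
A3 applies (level before this adjustment is 10 < 22, so +1): 10 + 1 = 11.
A4 applies: 11 + 1 = 12.
A5 applies: 12 − 3 = 9.
A6 does not apply.
Final offense level: 9.
Criminal history: 4 prior points → Category A (0-5).
Level 9 falls in the 8-11 band.
Grid: Level 8-11 × Category A = 22-28 months.
Probation check: level 9 ≤ 14 and category A ≤ B → eligible.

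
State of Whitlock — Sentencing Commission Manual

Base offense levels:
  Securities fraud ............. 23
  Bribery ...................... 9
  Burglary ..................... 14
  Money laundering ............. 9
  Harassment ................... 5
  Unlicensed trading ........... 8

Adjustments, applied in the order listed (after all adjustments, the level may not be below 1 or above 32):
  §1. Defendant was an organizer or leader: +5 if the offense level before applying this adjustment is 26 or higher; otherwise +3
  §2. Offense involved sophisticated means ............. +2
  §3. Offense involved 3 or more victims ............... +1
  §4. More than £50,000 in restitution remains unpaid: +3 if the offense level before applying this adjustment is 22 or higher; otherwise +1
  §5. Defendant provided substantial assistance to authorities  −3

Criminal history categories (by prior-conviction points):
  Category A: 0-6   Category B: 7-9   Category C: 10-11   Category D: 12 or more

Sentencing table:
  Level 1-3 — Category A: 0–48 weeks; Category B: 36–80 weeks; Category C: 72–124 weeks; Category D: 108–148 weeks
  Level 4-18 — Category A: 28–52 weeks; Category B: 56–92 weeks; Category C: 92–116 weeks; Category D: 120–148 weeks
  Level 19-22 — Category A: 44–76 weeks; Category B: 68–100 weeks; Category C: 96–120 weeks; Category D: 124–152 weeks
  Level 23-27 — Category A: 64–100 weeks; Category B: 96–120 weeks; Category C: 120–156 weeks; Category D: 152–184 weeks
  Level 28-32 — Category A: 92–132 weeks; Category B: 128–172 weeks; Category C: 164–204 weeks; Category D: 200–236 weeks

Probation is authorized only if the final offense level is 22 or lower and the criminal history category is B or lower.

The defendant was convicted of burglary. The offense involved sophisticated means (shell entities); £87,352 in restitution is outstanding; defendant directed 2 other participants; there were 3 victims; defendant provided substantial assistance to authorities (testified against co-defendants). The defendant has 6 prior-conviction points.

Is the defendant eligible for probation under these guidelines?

Yes

Base offense level for burglary: 14.
§1 applies (level before this adjustment is 14 < 26, so +3): 14 + 3 = 17.
§2 applies: 17 + 2 = 19.
§3 applies: 19 + 1 = 20.
§4 applies (level before this adjustment is 20 < 22, so +1): 20 + 1 = 21.
§5 applies: 21 − 3 = 18.
Final offense level: 18.
Criminal history: 6 prior points → Category A (0-6).
Level 18 falls in the 4-18 band.
Grid: Level 4-18 × Category A = 28-52 weeks.
Probation check: level 18 ≤ 22 and category A ≤ B → eligible.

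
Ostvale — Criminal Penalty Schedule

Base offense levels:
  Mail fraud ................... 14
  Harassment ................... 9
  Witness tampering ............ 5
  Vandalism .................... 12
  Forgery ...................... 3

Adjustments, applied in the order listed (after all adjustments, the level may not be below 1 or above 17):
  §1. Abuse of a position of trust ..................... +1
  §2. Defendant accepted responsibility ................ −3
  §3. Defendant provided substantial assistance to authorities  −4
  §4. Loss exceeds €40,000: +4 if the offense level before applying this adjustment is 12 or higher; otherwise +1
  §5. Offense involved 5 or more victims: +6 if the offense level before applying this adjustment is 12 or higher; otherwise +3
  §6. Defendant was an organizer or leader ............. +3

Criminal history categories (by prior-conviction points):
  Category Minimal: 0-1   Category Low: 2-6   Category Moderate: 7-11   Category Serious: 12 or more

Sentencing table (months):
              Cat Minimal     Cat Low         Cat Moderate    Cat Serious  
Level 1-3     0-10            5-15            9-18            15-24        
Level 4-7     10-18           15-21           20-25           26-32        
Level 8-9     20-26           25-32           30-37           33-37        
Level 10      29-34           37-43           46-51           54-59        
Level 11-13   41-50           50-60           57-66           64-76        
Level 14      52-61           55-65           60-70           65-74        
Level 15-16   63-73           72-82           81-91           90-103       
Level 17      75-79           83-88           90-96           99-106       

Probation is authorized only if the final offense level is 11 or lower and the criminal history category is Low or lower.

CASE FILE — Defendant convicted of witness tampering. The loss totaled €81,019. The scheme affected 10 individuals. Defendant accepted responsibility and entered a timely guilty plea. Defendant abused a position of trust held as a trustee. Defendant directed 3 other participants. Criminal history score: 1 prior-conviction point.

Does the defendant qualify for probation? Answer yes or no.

Base offense level for witness tampering: 5.
§1 applies: 5 + 1 = 6.
§2 applies: 6 − 3 = 3.
§3 does not apply.
§4 applies (level before this adjustment is 3 < 12, so +1): 3 + 1 = 4.
§5 applies (level before this adjustment is 4 < 12, so +3): 4 + 3 = 7.
§6 applies: 7 + 3 = 10.
Final offense level: 10.
Criminal history: 1 prior point → Category Minimal (0-1).
Level 10 falls in the 10 band.
Grid: Level 10 × Category Minimal = 29-34 months.
Probation check: level 10 ≤ 11 and category Minimal ≤ Low → eligible.

Yes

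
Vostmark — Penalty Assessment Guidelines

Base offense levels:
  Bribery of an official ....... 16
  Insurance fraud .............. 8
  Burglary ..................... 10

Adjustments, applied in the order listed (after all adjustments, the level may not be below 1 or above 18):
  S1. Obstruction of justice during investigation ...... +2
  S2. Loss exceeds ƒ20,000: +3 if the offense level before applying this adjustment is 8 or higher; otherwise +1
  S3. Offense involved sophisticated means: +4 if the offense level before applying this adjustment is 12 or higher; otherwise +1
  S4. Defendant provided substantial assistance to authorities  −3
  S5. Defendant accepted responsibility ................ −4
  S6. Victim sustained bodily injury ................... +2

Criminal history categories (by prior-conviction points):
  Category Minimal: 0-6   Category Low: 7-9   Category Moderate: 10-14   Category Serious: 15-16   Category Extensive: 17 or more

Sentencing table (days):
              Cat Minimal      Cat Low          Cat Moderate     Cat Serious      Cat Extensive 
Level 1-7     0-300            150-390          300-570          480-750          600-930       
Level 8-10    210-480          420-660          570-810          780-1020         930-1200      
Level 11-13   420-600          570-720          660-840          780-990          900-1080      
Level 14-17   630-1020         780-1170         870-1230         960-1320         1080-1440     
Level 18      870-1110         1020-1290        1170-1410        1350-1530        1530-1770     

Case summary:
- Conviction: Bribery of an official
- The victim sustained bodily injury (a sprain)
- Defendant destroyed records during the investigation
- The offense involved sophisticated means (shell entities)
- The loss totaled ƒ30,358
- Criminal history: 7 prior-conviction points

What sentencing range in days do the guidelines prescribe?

1020-1290 days

Base offense level for bribery of an official: 16.
S1 applies: 16 + 2 = 18.
S2 applies (level before this adjustment is 18 ≥ 8, so +3): 18 + 3 = 21.
S3 applies (level before this adjustment is 21 ≥ 12, so +4): 21 + 4 = 25.
S6 applies: 25 + 2 = 27.
Level 27 exceeds the maximum of 18; capped at 18.
Final offense level: 18.
Criminal history: 7 prior points → Category Low (7-9).
Level 18 falls in the 18 band.
Grid: Level 18 × Category Low = 1020-1290 days.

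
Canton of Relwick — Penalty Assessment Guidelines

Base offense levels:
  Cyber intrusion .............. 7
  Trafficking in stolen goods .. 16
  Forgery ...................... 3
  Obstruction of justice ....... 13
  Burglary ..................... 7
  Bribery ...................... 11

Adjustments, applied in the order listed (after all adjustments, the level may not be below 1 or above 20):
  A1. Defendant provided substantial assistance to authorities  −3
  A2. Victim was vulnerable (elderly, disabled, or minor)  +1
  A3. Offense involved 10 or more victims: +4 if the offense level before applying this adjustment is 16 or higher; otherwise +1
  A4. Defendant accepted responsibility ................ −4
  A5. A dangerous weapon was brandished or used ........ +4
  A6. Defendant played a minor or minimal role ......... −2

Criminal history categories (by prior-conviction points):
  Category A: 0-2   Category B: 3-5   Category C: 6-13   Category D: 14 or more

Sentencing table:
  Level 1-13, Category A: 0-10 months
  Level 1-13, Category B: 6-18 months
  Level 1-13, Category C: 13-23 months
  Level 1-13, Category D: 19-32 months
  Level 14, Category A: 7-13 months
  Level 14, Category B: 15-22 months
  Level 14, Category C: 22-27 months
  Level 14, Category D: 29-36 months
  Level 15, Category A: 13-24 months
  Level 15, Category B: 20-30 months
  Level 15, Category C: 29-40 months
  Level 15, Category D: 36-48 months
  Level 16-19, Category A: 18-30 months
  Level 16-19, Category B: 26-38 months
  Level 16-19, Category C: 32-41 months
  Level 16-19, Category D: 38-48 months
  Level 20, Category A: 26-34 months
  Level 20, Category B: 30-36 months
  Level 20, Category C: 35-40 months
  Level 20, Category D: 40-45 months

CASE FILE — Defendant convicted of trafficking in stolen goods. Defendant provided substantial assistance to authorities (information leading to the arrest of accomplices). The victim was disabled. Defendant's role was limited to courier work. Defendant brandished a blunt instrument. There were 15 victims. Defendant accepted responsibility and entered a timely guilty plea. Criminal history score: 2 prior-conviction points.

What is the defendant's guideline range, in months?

0-10 months

Base offense level for trafficking in stolen goods: 16.
A1 applies: 16 − 3 = 13.
A2 applies: 13 + 1 = 14.
A3 applies (level before this adjustment is 14 < 16, so +1): 14 + 1 = 15.
A4 applies: 15 − 4 = 11.
A5 applies: 11 + 4 = 15.
A6 applies: 15 − 2 = 13.
Final offense level: 13.
Criminal history: 2 prior points → Category A (0-2).
Level 13 falls in the 1-13 band.
Grid: Level 1-13 × Category A = 0-10 months.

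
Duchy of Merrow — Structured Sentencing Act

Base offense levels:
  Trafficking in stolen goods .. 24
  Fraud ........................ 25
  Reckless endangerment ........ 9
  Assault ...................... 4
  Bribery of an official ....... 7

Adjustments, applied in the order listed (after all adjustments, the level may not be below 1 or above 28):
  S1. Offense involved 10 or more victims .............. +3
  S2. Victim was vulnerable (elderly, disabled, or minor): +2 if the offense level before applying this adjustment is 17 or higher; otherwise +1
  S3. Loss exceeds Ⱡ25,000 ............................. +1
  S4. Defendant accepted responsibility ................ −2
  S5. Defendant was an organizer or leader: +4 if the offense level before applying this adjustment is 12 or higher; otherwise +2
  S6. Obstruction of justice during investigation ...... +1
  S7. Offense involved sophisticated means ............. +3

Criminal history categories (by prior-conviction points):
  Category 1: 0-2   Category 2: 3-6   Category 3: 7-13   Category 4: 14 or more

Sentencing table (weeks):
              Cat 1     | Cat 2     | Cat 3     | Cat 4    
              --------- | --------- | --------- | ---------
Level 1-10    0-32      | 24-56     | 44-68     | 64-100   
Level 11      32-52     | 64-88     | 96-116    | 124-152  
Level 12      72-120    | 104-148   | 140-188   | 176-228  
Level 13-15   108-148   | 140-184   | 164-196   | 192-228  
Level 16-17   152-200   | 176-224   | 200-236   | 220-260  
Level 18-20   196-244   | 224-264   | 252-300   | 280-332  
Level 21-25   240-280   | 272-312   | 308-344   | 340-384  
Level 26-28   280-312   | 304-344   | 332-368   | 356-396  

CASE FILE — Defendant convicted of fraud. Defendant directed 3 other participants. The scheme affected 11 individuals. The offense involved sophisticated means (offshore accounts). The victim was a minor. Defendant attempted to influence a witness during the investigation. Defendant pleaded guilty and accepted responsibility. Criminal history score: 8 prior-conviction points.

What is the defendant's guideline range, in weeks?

Base offense level for fraud: 25.
S1 applies: 25 + 3 = 28.
S2 applies (level before this adjustment is 28 ≥ 17, so +2): 28 + 2 = 30.
S3 does not apply.
S4 applies: 30 − 2 = 28.
S5 applies (level before this adjustment is 28 ≥ 12, so +4): 28 + 4 = 32.
S6 applies: 32 + 1 = 33.
S7 applies: 33 + 3 = 36.
Level 36 exceeds the maximum of 28; capped at 28.
Final offense level: 28.
Criminal history: 8 prior points → Category 3 (7-13).
Level 28 falls in the 26-28 band.
Grid: Level 26-28 × Category 3 = 332-368 weeks.

332-368 weeks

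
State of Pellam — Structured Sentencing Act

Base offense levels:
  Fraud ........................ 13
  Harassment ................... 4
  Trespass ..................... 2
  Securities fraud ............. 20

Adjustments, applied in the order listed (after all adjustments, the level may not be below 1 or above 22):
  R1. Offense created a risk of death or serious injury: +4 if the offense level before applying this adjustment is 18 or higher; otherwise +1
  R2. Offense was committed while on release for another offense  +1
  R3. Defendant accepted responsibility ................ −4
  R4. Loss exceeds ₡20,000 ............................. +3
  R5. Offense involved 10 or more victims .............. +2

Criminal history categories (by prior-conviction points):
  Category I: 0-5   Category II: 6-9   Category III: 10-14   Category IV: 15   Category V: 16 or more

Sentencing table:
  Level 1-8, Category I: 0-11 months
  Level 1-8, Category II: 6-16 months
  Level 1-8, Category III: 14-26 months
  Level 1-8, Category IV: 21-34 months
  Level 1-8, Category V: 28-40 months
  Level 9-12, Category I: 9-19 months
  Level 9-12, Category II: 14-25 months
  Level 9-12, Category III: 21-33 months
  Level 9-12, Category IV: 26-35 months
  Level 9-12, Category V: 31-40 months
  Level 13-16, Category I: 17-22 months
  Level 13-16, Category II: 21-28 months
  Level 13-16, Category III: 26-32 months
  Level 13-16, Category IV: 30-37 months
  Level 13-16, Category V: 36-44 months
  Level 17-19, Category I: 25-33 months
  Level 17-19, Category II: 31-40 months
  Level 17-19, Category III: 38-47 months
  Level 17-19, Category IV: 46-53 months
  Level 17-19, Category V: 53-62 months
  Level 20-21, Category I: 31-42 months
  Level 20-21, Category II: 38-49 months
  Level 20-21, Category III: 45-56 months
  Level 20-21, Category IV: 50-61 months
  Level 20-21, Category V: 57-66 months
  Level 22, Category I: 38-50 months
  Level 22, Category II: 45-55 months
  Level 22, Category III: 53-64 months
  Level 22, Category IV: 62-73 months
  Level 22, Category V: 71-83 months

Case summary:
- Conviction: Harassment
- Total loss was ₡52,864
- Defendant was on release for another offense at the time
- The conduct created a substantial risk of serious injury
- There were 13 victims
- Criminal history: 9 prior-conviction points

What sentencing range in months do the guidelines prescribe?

14-25 months

Base offense level for harassment: 4.
R1 applies (level before this adjustment is 4 < 18, so +1): 4 + 1 = 5.
R2 applies: 5 + 1 = 6.
R4 applies: 6 + 3 = 9.
R5 applies: 9 + 2 = 11.
Final offense level: 11.
Criminal history: 9 prior points → Category II (6-9).
Level 11 falls in the 9-12 band.
Grid: Level 9-12 × Category II = 14-25 months.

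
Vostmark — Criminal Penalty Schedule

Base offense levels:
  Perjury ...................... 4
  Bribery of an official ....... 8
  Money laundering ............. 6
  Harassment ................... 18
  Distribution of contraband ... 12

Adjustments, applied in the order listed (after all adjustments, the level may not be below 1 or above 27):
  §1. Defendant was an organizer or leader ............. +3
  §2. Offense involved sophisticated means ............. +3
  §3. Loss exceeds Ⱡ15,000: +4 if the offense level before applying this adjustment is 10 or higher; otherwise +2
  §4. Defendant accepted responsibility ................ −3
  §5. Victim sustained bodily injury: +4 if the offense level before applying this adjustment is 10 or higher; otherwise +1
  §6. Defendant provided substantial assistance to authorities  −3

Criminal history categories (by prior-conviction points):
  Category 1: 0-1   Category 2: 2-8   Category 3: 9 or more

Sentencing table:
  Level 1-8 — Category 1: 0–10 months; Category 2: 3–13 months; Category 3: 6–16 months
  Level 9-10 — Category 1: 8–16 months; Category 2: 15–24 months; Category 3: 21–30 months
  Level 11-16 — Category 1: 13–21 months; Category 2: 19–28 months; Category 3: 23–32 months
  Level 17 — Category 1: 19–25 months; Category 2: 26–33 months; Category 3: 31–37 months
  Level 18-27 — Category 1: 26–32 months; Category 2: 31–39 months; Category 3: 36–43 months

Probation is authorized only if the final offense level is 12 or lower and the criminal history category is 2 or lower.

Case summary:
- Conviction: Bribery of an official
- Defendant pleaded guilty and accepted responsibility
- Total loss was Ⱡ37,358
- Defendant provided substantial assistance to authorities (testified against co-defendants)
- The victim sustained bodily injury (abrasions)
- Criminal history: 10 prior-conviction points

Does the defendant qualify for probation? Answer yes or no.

No

Base offense level for bribery of an official: 8.
§1 does not apply.
§2 does not apply.
§3 applies (level before this adjustment is 8 < 10, so +2): 8 + 2 = 10.
§4 applies: 10 − 3 = 7.
§5 applies (level before this adjustment is 7 < 10, so +1): 7 + 1 = 8.
§6 applies: 8 − 3 = 5.
Final offense level: 5.
Criminal history: 10 prior points → Category 3 (9+).
Level 5 falls in the 1-8 band.
Grid: Level 1-8 × Category 3 = 6-16 months.
Probation check: level 5 ≤ 12 and category 3 > 2 → not eligible.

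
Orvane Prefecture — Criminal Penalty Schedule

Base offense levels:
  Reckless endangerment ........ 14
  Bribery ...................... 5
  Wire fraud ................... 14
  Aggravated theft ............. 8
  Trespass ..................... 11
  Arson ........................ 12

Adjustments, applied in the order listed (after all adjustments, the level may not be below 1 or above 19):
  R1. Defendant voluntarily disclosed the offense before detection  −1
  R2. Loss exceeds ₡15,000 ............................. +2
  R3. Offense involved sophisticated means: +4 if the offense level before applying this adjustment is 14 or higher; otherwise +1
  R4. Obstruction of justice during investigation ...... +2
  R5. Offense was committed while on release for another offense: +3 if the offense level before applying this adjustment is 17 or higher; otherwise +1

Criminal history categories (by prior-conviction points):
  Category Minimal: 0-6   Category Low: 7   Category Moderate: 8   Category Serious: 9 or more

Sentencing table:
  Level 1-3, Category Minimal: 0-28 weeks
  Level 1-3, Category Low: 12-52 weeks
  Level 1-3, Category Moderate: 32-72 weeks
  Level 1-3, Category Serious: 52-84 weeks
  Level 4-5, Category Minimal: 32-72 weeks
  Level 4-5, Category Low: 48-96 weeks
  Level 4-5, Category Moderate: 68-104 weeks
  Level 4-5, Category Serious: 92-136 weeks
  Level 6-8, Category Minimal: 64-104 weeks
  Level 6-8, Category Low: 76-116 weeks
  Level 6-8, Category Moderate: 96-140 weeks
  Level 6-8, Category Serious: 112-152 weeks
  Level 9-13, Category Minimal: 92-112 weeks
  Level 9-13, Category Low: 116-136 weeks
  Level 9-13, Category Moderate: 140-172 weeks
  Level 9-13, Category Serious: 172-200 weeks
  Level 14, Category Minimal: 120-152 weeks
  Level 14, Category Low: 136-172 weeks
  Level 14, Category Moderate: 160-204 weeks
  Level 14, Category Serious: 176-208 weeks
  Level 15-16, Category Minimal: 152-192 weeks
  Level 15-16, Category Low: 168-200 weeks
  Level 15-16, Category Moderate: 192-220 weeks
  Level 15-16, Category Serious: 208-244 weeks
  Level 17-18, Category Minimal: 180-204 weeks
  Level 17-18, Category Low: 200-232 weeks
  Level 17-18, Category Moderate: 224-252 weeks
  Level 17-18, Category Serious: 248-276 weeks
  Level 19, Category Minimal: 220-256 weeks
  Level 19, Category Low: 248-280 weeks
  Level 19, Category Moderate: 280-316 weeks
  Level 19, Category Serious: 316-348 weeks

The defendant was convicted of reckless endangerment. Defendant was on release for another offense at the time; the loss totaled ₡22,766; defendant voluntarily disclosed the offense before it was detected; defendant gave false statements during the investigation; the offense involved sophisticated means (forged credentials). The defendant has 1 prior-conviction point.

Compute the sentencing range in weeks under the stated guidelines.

Base offense level for reckless endangerment: 14.
R1 applies: 14 − 1 = 13.
R2 applies: 13 + 2 = 15.
R3 applies (level before this adjustment is 15 ≥ 14, so +4): 15 + 4 = 19.
R4 applies: 19 + 2 = 21.
R5 applies (level before this adjustment is 21 ≥ 17, so +3): 21 + 3 = 24.
Level 24 exceeds the maximum of 19; capped at 19.
Final offense level: 19.
Criminal history: 1 prior point → Category Minimal (0-6).
Level 19 falls in the 19 band.
Grid: Level 19 × Category Minimal = 220-256 weeks.

220-256 weeks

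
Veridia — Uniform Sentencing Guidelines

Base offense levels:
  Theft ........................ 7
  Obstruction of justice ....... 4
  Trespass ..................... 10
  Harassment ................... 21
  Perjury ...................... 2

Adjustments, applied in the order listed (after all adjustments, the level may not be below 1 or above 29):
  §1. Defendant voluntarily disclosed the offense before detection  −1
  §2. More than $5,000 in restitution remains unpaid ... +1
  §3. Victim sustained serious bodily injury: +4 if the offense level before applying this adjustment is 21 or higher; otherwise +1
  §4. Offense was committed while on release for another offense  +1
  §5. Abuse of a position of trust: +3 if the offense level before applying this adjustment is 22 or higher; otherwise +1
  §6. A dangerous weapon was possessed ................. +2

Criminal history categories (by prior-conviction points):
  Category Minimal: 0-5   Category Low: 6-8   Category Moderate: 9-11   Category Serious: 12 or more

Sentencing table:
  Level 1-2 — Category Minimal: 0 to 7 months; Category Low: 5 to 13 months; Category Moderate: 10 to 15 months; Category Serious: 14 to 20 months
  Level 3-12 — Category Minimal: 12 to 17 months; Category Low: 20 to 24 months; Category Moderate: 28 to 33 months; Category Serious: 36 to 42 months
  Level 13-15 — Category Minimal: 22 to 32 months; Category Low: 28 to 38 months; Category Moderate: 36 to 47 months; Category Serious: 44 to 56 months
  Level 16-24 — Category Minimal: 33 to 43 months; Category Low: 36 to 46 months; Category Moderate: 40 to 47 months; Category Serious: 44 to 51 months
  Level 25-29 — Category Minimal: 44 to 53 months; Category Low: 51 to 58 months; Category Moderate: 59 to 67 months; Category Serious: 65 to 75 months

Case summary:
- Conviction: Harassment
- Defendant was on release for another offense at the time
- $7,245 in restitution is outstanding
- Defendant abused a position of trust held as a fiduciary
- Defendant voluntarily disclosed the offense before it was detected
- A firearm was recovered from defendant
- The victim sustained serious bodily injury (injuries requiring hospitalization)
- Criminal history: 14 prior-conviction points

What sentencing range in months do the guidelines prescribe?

Base offense level for harassment: 21.
§1 applies: 21 − 1 = 20.
§2 applies: 20 + 1 = 21.
§3 applies (level before this adjustment is 21 ≥ 21, so +4): 21 + 4 = 25.
§4 applies: 25 + 1 = 26.
§5 applies (level before this adjustment is 26 ≥ 22, so +3): 26 + 3 = 29.
§6 applies: 29 + 2 = 31.
Level 31 exceeds the maximum of 29; capped at 29.
Final offense level: 29.
Criminal history: 14 prior points → Category Serious (12+).
Level 29 falls in the 25-29 band.
Grid: Level 25-29 × Category Serious = 65-75 months.

65-75 months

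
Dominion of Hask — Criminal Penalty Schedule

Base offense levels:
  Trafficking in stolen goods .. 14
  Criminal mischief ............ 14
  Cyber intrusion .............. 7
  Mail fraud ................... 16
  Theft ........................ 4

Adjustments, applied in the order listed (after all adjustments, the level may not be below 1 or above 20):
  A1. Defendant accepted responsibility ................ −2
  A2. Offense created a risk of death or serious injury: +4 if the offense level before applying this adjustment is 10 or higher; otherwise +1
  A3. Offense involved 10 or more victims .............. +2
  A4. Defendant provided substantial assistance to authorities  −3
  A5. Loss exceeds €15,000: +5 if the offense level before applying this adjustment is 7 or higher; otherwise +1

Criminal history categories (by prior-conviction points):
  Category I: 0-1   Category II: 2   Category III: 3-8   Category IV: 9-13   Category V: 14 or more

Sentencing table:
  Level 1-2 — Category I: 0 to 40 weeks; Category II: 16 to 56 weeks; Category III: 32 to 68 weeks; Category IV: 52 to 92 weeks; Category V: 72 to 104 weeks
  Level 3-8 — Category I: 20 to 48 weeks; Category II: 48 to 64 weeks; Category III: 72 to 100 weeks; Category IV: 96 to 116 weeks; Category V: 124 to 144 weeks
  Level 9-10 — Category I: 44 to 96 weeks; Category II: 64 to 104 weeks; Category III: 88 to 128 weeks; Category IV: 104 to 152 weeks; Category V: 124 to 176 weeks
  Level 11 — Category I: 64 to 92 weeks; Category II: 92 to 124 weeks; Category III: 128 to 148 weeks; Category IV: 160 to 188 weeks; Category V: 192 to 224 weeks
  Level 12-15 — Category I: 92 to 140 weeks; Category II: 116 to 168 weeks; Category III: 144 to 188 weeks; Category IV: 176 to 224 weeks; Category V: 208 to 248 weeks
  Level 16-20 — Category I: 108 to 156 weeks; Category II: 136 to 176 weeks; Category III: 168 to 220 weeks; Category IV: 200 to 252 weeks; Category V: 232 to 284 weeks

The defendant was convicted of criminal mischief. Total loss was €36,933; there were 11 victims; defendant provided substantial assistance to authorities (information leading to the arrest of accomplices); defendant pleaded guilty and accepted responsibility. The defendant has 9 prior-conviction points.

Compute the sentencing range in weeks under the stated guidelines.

Base offense level for criminal mischief: 14.
A1 applies: 14 − 2 = 12.
A2 does not apply.
A3 applies: 12 + 2 = 14.
A4 applies: 14 − 3 = 11.
A5 applies (level before this adjustment is 11 ≥ 7, so +5): 11 + 5 = 16.
Final offense level: 16.
Criminal history: 9 prior points → Category IV (9-13).
Level 16 falls in the 16-20 band.
Grid: Level 16-20 × Category IV = 200-252 weeks.

200-252 weeks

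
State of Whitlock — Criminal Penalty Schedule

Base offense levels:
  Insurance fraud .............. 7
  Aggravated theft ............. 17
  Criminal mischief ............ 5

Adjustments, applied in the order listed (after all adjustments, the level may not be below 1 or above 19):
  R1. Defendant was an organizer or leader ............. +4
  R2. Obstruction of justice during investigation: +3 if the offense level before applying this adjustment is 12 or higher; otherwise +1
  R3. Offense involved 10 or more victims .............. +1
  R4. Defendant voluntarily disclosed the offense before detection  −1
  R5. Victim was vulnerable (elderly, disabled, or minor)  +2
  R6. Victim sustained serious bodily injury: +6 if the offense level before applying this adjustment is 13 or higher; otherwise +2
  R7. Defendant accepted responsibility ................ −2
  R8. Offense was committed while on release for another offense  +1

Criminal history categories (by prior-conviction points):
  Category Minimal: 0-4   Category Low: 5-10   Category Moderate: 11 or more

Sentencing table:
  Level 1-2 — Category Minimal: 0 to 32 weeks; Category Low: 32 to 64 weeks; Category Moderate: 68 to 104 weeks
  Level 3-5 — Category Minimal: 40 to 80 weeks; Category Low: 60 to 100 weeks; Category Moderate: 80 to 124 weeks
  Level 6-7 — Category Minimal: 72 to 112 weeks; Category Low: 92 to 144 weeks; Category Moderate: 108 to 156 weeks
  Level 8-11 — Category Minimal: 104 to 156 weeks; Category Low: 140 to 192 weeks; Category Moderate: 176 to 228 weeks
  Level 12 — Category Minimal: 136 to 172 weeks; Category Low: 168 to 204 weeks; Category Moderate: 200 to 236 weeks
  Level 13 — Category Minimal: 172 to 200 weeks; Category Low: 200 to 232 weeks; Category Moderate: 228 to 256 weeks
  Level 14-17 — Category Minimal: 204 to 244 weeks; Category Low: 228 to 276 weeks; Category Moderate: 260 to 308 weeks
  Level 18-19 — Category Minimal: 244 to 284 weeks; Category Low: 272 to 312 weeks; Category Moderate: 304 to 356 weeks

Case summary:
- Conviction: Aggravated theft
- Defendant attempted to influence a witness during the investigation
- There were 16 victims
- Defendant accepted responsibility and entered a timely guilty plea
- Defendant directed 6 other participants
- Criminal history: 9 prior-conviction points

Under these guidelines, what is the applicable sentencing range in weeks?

Base offense level for aggravated theft: 17.
R1 applies: 17 + 4 = 21.
R2 applies (level before this adjustment is 21 ≥ 12, so +3): 21 + 3 = 24.
R3 applies: 24 + 1 = 25.
R4 does not apply.
R5 does not apply.
R6 does not apply.
R7 applies: 25 − 2 = 23.
R8 does not apply.
Level 23 exceeds the maximum of 19; capped at 19.
Final offense level: 19.
Criminal history: 9 prior points → Category Low (5-10).
Level 19 falls in the 18-19 band.
Grid: Level 18-19 × Category Low = 272-312 weeks.

272-312 weeks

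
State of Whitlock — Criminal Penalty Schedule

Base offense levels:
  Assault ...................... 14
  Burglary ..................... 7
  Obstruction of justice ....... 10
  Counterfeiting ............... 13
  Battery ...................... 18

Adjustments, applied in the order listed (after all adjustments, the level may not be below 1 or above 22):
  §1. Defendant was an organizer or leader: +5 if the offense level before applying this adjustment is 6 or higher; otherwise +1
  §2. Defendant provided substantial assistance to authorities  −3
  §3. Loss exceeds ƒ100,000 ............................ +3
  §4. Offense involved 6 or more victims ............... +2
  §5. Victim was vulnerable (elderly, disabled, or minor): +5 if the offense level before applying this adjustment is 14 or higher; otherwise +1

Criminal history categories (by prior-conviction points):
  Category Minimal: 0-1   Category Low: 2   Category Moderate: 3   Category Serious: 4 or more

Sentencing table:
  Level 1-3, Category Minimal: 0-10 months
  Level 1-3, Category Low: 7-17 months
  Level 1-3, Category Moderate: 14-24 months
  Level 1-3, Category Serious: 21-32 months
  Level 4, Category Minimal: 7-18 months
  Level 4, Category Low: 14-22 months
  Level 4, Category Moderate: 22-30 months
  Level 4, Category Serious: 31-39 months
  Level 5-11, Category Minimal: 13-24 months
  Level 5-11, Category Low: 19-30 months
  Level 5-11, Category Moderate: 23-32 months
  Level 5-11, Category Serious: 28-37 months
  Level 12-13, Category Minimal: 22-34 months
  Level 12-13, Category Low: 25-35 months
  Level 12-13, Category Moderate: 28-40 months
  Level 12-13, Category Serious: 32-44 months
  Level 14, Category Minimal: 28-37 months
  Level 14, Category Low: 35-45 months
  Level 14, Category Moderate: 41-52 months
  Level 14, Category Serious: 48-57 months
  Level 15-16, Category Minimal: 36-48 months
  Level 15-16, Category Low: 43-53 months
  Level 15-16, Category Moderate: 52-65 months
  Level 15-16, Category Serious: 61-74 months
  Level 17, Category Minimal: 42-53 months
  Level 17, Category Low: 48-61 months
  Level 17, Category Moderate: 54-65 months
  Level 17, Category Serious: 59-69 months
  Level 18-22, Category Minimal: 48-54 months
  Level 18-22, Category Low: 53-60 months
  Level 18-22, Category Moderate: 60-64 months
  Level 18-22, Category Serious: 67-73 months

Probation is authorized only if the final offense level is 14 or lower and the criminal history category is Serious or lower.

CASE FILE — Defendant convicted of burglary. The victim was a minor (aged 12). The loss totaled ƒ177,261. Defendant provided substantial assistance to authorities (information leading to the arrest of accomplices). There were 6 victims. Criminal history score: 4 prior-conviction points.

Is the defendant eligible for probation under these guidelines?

Base offense level for burglary: 7.
§2 applies: 7 − 3 = 4.
§3 applies: 4 + 3 = 7.
§4 applies: 7 + 2 = 9.
§5 applies (level before this adjustment is 9 < 14, so +1): 9 + 1 = 10.
Final offense level: 10.
Criminal history: 4 prior points → Category Serious (4+).
Level 10 falls in the 5-11 band.
Grid: Level 5-11 × Category Serious = 28-37 months.
Probation check: level 10 ≤ 14 and category Serious ≤ Serious → eligible.

Yes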